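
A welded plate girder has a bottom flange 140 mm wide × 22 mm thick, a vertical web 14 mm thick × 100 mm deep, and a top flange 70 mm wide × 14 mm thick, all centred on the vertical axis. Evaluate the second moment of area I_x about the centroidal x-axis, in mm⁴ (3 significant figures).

I_x ≈ 1.28 × 10⁷ mm⁴

Decompose the section into non-overlapping parts with the origin at the bottom-left of its bounding rectangle.
Bottom plate: 140 × 22, A = 3 080 mm², y = 11 mm, Ī = 124 227 mm⁴.
Web plate: 14 × 100, A = 1 400 mm², y = 72 mm, Ī = 1 166 667 mm⁴.
Top plate: 70 × 14, A = 980 mm², y = 129 mm, Ī = 16 007 mm⁴.
Centroid: ȳ = ΣA·y / ΣA = 47.821 mm.
Transfer each piece to the centroidal x-axis using Ī + A·d² with d = y − 47.821:
  bottom plate: d = -36.821 mm → contributes +4 299 937 mm⁴
  web plate: d = 24.179 mm → contributes +1 985 173 mm⁴
  top plate: d = 81.179 mm → contributes +6 474 314 mm⁴
Total I = 12 759 424 mm⁴.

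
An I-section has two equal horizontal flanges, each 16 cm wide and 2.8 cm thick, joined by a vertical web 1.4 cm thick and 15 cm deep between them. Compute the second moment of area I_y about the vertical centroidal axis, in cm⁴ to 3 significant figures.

Break the section into simple shapes (no overlaps), measuring from the bottom-left corner of the bounding box.
Bottom flange: 16 × 2.8, A = 44.8 cm², x = 8 cm, Ī = 955.73 cm⁴.
Web: 1.4 × 15, A = 21 cm², x = 8 cm, Ī = 3.43 cm⁴.
Top flange: 16 × 2.8, A = 44.8 cm², x = 8 cm, Ī = 955.73 cm⁴.
By symmetry the centroid is at mid-width, x̄ = 8 cm.
All pieces are centred on the vertical centroidal axis, so I = ΣĪ = 1914.9 cm⁴.

I_y ≈ 1910 cm⁴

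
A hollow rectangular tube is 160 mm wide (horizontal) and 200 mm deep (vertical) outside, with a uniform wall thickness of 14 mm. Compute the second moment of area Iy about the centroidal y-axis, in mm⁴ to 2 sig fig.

Treat the section as a set of non-overlapping primitives; coordinates are from the bounding-box lower-left.
Outer rectangle: 160 × 200, A = 32 000 mm², x = 80 mm, Ī = 68 266 667 mm⁴.
Inner void (subtracted): 132 × 172, A = 22 704 mm², x = 80 mm, Ī = 32 966 208 mm⁴.
By symmetry the centroid is at mid-width, x̄ = 80 mm.
All pieces are centred on the centroidal y-axis, so I = ΣĪ (holes subtracted) = 35 300 459 mm⁴.

Iy ≈ 3.5 × 10⁷ mm⁴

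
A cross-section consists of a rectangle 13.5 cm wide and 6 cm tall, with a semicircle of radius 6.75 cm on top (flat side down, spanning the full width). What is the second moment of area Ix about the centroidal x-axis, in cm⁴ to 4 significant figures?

Ix ≈ 1778 cm⁴

Treat the section as a set of non-overlapping primitives; coordinates are from the bounding-box lower-left.
Rectangular body: 13.5 × 6, A = 81 cm², y = 3 cm, Ī = 243 cm⁴.
Semicircular cap: semicircle r = 6.75, A = 71.5694 cm², y = 8.86479 cm, Ī = 227.849 cm⁴.
Centroid: ȳ = ΣA·y / ΣA = 5.75114 cm.
Transfer each piece to the centroidal x-axis using Ī + A·d² with d = y − 5.75114:
  rectangular body: d = -2.75114 cm → contributes +856.07 cm⁴
  semicircular cap: d = 3.11365 cm → contributes +921.702 cm⁴
Total I = 1777.77 cm⁴.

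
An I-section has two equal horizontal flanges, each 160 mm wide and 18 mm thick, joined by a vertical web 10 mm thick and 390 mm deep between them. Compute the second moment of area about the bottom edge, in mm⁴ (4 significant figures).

Split into non-overlapping primitives; take the origin at the lower-left of the bounding box.
Bottom flange: 160 × 18, A = 2 880 mm², y = 9 mm, Ī = 77 760 mm⁴.
Web: 10 × 390, A = 3 900 mm², y = 213 mm, Ī = 49 432 500 mm⁴.
Top flange: 160 × 18, A = 2 880 mm², y = 417 mm, Ī = 77 760 mm⁴.
Transfer each piece to the base of the section using Ī + A·d² with d = y − 0:
  bottom flange: d = 9 mm → contributes +311 040 mm⁴
  web: d = 213 mm → contributes +226 371 600 mm⁴
  top flange: d = 417 mm → contributes +500 878 080 mm⁴
Total I = 727 560 720 mm⁴.

I_base ≈ 7.276 × 10⁸ mm⁴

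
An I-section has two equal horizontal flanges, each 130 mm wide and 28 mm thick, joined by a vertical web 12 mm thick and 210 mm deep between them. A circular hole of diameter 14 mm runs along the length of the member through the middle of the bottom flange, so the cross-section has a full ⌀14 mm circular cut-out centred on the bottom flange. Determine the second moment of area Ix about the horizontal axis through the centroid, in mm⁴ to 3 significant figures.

Break the section into simple shapes (no overlaps), measuring from the bottom-left corner of the bounding box.
Bottom flange: 130 × 28, A = 3 640 mm², y = 14 mm, Ī = 237 813 mm⁴.
Web: 12 × 210, A = 2 520 mm², y = 133 mm, Ī = 9 261 000 mm⁴.
Top flange: 130 × 28, A = 3 640 mm², y = 252 mm, Ī = 237 813 mm⁴.
Hole (subtracted): ⌀14, A = 153.94 mm², y = 14 mm, Ī = 1885.7 mm⁴.
Centroid: ȳ = ΣA·y / ΣA = 134.9 mm.
Transfer each piece to the horizontal axis through the centroid using Ī + A·d² with d = y − 134.9:
  bottom flange: d = -120.9 mm → contributes +53 442 190 mm⁴
  web: d = -1.8991 mm → contributes +9 270 088 mm⁴
  top flange: d = 117.1 mm → contributes +50 151 771 mm⁴
  hole: d = -120.9 mm → contributes −2 251 935 mm⁴
Total I = 110 612 116 mm⁴.

Ix ≈ 1.11 × 10⁸ mm⁴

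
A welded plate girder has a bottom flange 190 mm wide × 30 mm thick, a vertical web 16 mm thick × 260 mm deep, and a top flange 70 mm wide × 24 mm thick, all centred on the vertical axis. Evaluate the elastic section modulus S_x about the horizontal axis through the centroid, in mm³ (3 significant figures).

Break the section into simple shapes (no overlaps), measuring from the bottom-left corner of the bounding box.
Bottom plate: 190 × 30, A = 5 700 mm², y = 15 mm, Ī = 427 500 mm⁴.
Web plate: 16 × 260, A = 4 160 mm², y = 160 mm, Ī = 23 434 667 mm⁴.
Top plate: 70 × 24, A = 1 680 mm², y = 302 mm, Ī = 80 640 mm⁴.
Centroid: ȳ = ΣA·y / ΣA = 109.05 mm.
Transfer each piece to the horizontal axis through the centroid using Ī + A·d² with d = y − 109.05:
  bottom plate: d = -94.052 mm → contributes +50 848 431 mm⁴
  web plate: d = 50.948 mm → contributes +34 232 776 mm⁴
  top plate: d = 192.95 mm → contributes +62 625 248 mm⁴
Total I = 147 706 455 mm⁴.
Extreme fibre distance c = 204.95 mm; S = I/c = 720 702 mm³.

S_x ≈ 7.21 × 10⁵ mm³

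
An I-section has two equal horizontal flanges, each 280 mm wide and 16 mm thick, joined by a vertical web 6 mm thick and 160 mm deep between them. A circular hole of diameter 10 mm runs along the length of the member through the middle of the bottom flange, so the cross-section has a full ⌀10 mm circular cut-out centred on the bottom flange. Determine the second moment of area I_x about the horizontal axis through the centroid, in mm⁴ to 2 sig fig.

Break the section into simple shapes (no overlaps), measuring from the bottom-left corner of the bounding box.
Bottom flange: 280 × 16, A = 4 480 mm², y = 8 mm, Ī = 95 573 mm⁴.
Web: 6 × 160, A = 960 mm², y = 96 mm, Ī = 2 048 000 mm⁴.
Top flange: 280 × 16, A = 4 480 mm², y = 184 mm, Ī = 95 573 mm⁴.
Hole (subtracted): ⌀10, A = 78.54 mm², y = 8 mm, Ī = 490.9 mm⁴.
Centroid: ȳ = ΣA·y / ΣA = 96.7 mm.
Transfer each piece to the horizontal axis through the centroid using Ī + A·d² with d = y − 96.7:
  bottom flange: d = -88.7 mm → contributes +35 344 640 mm⁴
  web: d = -0.7023 mm → contributes +2 048 473 mm⁴
  top flange: d = 87.3 mm → contributes +34 237 166 mm⁴
  hole: d = -88.7 mm → contributes −618 450 mm⁴
Total I = 71 011 830 mm⁴.

I_x ≈ 7.1 × 10⁷ mm⁴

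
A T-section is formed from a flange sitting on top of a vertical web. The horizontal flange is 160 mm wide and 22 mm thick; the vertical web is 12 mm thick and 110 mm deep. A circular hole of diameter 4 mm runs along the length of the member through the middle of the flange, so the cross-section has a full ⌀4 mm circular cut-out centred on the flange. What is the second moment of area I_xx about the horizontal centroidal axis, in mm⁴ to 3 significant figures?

Decompose the section into non-overlapping parts with the origin at the bottom-left of its bounding rectangle.
Flange: 160 × 22, A = 3 520 mm², y = 121 mm, Ī = 141 973 mm⁴.
Web: 12 × 110, A = 1 320 mm², y = 55 mm, Ī = 1 331 000 mm⁴.
Hole (subtracted): ⌀4, A = 12.566 mm², y = 121 mm, Ī = 12.566 mm⁴.
Centroid: ȳ = ΣA·y / ΣA = 102.95 mm.
Transfer each piece to the horizontal centroidal axis using Ī + A·d² with d = y − 102.95:
  flange: d = 18.047 mm → contributes +1 288 399 mm⁴
  web: d = -47.953 mm → contributes +4 366 345 mm⁴
  hole: d = 18.047 mm → contributes −4105.3 mm⁴
Total I = 5 650 639 mm⁴.

I_xx ≈ 5.65 × 10⁶ mm⁴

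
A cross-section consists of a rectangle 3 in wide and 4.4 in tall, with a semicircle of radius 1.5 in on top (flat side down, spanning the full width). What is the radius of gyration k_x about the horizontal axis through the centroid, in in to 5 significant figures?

Break the section into simple shapes (no overlaps), measuring from the bottom-left corner of the bounding box.
Rectangular body: 3 × 4.4, A = 13.2 in², y = 2.2 in, Ī = 21.296 in⁴.
Semicircular cap: semicircle r = 1.5, A = 3.534292 in², y = 5.03662 in, Ī = 0.5556446 in⁴.
Centroid: ȳ = ΣA·y / ΣA = 2.799096 in.
Transfer each piece to the horizontal axis through the centroid using Ī + A·d² with d = y − 2.799096:
  rectangular body: d = -0.5990957 in → contributes +26.03369 in⁴
  semicircular cap: d = 2.237524 in → contributes +18.25013 in⁴
Total I = 44.28381 in⁴.
Radius of gyration: k = √(I/A) = √(44.28381 / 16.73429) = 1.626743 in.

k_x ≈ 1.6267 in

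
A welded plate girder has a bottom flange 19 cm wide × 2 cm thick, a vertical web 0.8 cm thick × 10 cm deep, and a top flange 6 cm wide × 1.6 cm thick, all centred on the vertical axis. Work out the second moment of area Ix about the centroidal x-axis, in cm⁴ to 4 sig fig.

Ix ≈ 1238 cm⁴

Treat the section as a set of non-overlapping primitives; coordinates are from the bounding-box lower-left.
Bottom plate: 19 × 2, A = 38 cm², y = 1 cm, Ī = 12.6667 cm⁴.
Web plate: 0.8 × 10, A = 8 cm², y = 7 cm, Ī = 66.6667 cm⁴.
Top plate: 6 × 1.6, A = 9.6 cm², y = 12.8 cm, Ī = 2.048 cm⁴.
Centroid: ȳ = ΣA·y / ΣA = 3.90072 cm.
Transfer each piece to the centroidal x-axis using Ī + A·d² with d = y − 3.90072:
  bottom plate: d = -2.90072 cm → contributes +332.405 cm⁴
  web plate: d = 3.09928 cm → contributes +143.511 cm⁴
  top plate: d = 8.89928 cm → contributes +762.341 cm⁴
Total I = 1238.26 cm⁴.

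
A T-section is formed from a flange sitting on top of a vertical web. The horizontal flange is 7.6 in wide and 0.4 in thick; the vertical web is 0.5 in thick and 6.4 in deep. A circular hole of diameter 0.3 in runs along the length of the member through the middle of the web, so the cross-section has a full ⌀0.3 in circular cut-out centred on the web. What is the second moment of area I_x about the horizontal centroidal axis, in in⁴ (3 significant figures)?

I_x ≈ 28.8 in⁴

Split into non-overlapping primitives; take the origin at the lower-left of the bounding box.
Flange: 7.6 × 0.4, A = 3.04 in², y = 6.6 in, Ī = 0.040533 in⁴.
Web: 0.5 × 6.4, A = 3.2 in², y = 3.2 in, Ī = 10.923 in⁴.
Hole (subtracted): ⌀0.3, A = 0.070686 in², y = 3.2 in, Ī = 0.00039761 in⁴.
Centroid: ȳ = ΣA·y / ΣA = 4.8754 in.
Transfer each piece to the horizontal centroidal axis using Ī + A·d² with d = y − 4.8754:
  flange: d = 1.7246 in → contributes +9.0824 in⁴
  web: d = -1.6754 in → contributes +19.905 in⁴
  hole: d = -1.6754 in → contributes −0.19881 in⁴
Total I = 28.788 in⁴.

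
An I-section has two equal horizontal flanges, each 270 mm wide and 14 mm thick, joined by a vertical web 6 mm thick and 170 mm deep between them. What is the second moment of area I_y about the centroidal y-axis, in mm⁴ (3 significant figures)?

I_y ≈ 4.59 × 10⁷ mm⁴

Treat the section as a set of non-overlapping primitives; coordinates are from the bounding-box lower-left.
Bottom flange: 270 × 14, A = 3 780 mm², x = 135 mm, Ī = 22 963 500 mm⁴.
Web: 6 × 170, A = 1 020 mm², x = 135 mm, Ī = 3 060 mm⁴.
Top flange: 270 × 14, A = 3 780 mm², x = 135 mm, Ī = 22 963 500 mm⁴.
By symmetry the centroid is at mid-width, x̄ = 135 mm.
All pieces are centred on the centroidal y-axis, so I = ΣĪ = 45 930 060 mm⁴.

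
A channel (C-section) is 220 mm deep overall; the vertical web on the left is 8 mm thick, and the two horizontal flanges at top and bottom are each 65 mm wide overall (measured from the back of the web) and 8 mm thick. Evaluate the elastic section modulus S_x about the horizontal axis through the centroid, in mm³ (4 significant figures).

Split into non-overlapping primitives; take the origin at the lower-left of the bounding box.
Web: 8 × 220, A = 1 760 mm², y = 110 mm, Ī = 7 098 667 mm⁴.
Top flange (beyond web): 57 × 8, A = 456 mm², y = 216 mm, Ī = 2 432 mm⁴.
Bottom flange (beyond web): 57 × 8, A = 456 mm², y = 4 mm, Ī = 2 432 mm⁴.
By symmetry the centroid is at mid-height, ȳ = 110 mm.
Transfer each piece to the horizontal axis through the centroid using Ī + A·d² with d = y − 110:
  web: d = 0 mm → contributes +7 098 667 mm⁴
  top flange (beyond web): d = 106 mm → contributes +5 126 048 mm⁴
  bottom flange (beyond web): d = -106 mm → contributes +5 126 048 mm⁴
Total I = 17 350 763 mm⁴.
Extreme fibre distance c = 110 mm; S = I/c = 157 734 mm³.

S_x ≈ 1.577 × 10⁵ mm³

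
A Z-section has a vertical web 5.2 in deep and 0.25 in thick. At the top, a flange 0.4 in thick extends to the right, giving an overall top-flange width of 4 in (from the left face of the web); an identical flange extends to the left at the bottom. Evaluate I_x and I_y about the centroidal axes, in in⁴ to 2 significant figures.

Treat the section as a set of non-overlapping primitives; coordinates are from the bounding-box lower-left.
Web: 0.25 × 5.2, A = 1.3 in², y = 2.6 in, Ī = 2.929 in⁴.
Top flange (beyond web): 3.75 × 0.4, A = 1.5 in², y = 5 in, Ī = 0.02 in⁴.
Bottom flange (beyond web): 3.75 × 0.4, A = 1.5 in², y = 0.2 in, Ī = 0.02 in⁴.
Centroid: ȳ = ΣA·y / ΣA = 2.6 in.
Transfer each piece to the centroidal x-axis using Ī + A·d² with d = y − 2.6:
  web: d = 0 in → contributes +2.929 in⁴
  top flange (beyond web): d = 2.4 in → contributes +8.66 in⁴
  bottom flange (beyond web): d = -2.4 in → contributes +8.66 in⁴
Total I = 20.25 in⁴.
For the y-axis: x̄ = 3.875 in.
Repeating about the centroidal y-axis gives I_y = 15.52 in⁴.

I_x ≈ 20 in⁴, I_y ≈ 16 in⁴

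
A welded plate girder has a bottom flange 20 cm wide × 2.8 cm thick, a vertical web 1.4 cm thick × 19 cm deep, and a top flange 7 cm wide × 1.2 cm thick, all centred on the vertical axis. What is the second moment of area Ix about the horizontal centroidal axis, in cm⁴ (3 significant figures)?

Treat the section as a set of non-overlapping primitives; coordinates are from the bounding-box lower-left.
Bottom plate: 20 × 2.8, A = 56 cm², y = 1.4 cm, Ī = 36.587 cm⁴.
Web plate: 1.4 × 19, A = 26.6 cm², y = 12.3 cm, Ī = 800.22 cm⁴.
Top plate: 7 × 1.2, A = 8.4 cm², y = 22.4 cm, Ī = 1.008 cm⁴.
Centroid: ȳ = ΣA·y / ΣA = 6.5246 cm.
Transfer each piece to the horizontal centroidal axis using Ī + A·d² with d = y − 6.5246:
  bottom plate: d = -5.1246 cm → contributes +1507.2 cm⁴
  web plate: d = 5.7754 cm → contributes +1687.5 cm⁴
  top plate: d = 15.875 cm → contributes +2 118 cm⁴
Total I = 5312.7 cm⁴.

Ix ≈ 5310 cm⁴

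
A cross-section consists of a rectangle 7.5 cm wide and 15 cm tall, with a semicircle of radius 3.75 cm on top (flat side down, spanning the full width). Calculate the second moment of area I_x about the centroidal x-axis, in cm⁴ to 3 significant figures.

Split into non-overlapping primitives; take the origin at the lower-left of the bounding box.
Rectangular body: 7.5 × 15, A = 112.5 cm², y = 7.5 cm, Ī = 2109.4 cm⁴.
Semicircular cap: semicircle r = 3.75, A = 22.089 cm², y = 16.592 cm, Ī = 21.705 cm⁴.
Centroid: ȳ = ΣA·y / ΣA = 8.9921 cm.
Transfer each piece to the centroidal x-axis using Ī + A·d² with d = y − 8.9921:
  rectangular body: d = -1.4921 cm → contributes +2359.9 cm⁴
  semicircular cap: d = 7.5994 cm → contributes +1297.4 cm⁴
Total I = 3657.2 cm⁴.

I_x ≈ 3660 cm⁴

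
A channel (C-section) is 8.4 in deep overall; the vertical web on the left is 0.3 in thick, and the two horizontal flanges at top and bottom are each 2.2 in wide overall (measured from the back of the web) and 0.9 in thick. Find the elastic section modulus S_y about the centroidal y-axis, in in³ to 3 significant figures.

Decompose the section into non-overlapping parts with the origin at the bottom-left of its bounding rectangle.
Web: 0.3 × 8.4, A = 2.52 in², x = 0.15 in, Ī = 0.0189 in⁴.
Top flange (beyond web): 1.9 × 0.9, A = 1.71 in², x = 1.25 in, Ī = 0.51443 in⁴.
Bottom flange (beyond web): 1.9 × 0.9, A = 1.71 in², x = 1.25 in, Ī = 0.51443 in⁴.
Centroid: x̄ = ΣA·x / ΣA = 0.78333 in.
Transfer each piece to the centroidal y-axis using Ī + A·d² with d = x − 0.78333:
  web: d = -0.63333 in → contributes +1.0297 in⁴
  top flange (beyond web): d = 0.46667 in → contributes +0.88683 in⁴
  bottom flange (beyond web): d = 0.46667 in → contributes +0.88683 in⁴
Total I = 2.8034 in⁴.
Extreme fibre distance c = 1.4167 in; S = I/c = 1.9788 in³.

S_y ≈ 1.98 in³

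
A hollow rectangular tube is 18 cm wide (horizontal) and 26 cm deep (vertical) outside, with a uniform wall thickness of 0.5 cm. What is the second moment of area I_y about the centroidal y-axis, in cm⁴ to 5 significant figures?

I_y ≈ 2400.6 cm⁴

Split into non-overlapping primitives; take the origin at the lower-left of the bounding box.
Outer rectangle: 18 × 26, A = 468 cm², x = 9 cm, Ī = 12 636 cm⁴.
Inner void (subtracted): 17 × 25, A = 425 cm², x = 9 cm, Ī = 10235.42 cm⁴.
By symmetry the centroid is at mid-width, x̄ = 9 cm.
All pieces are centred on the centroidal y-axis, so I = ΣĪ (holes subtracted) = 2400.583 cm⁴.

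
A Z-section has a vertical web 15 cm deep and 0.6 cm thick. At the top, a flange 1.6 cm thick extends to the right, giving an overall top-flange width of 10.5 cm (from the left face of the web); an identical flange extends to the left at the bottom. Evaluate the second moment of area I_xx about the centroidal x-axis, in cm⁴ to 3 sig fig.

Break the section into simple shapes (no overlaps), measuring from the bottom-left corner of the bounding box.
Web: 0.6 × 15, A = 9 cm², y = 7.5 cm, Ī = 168.75 cm⁴.
Top flange (beyond web): 9.9 × 1.6, A = 15.84 cm², y = 14.2 cm, Ī = 3.3792 cm⁴.
Bottom flange (beyond web): 9.9 × 1.6, A = 15.84 cm², y = 0.8 cm, Ī = 3.3792 cm⁴.
Centroid: ȳ = ΣA·y / ΣA = 7.5 cm.
Transfer each piece to the centroidal x-axis using Ī + A·d² with d = y − 7.5:
  web: d = 0 cm → contributes +168.75 cm⁴
  top flange (beyond web): d = 6.7 cm → contributes +714.44 cm⁴
  bottom flange (beyond web): d = -6.7 cm → contributes +714.44 cm⁴
Total I = 1597.6 cm⁴.

I_xx ≈ 1600 cm⁴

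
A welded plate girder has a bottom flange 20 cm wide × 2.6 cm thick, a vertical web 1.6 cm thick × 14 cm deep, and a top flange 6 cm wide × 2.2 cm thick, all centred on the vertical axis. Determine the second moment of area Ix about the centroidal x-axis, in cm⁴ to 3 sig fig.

Split into non-overlapping primitives; take the origin at the lower-left of the bounding box.
Bottom plate: 20 × 2.6, A = 52 cm², y = 1.3 cm, Ī = 29.293 cm⁴.
Web plate: 1.6 × 14, A = 22.4 cm², y = 9.6 cm, Ī = 365.87 cm⁴.
Top plate: 6 × 2.2, A = 13.2 cm², y = 17.7 cm, Ī = 5.324 cm⁴.
Centroid: ȳ = ΣA·y / ΣA = 5.8936 cm.
Transfer each piece to the centroidal x-axis using Ī + A·d² with d = y − 5.8936:
  bottom plate: d = -4.5936 cm → contributes +1126.6 cm⁴
  web plate: d = 3.7064 cm → contributes +673.58 cm⁴
  top plate: d = 11.806 cm → contributes +1845.3 cm⁴
Total I = 3645.4 cm⁴.

Ix ≈ 3650 cm⁴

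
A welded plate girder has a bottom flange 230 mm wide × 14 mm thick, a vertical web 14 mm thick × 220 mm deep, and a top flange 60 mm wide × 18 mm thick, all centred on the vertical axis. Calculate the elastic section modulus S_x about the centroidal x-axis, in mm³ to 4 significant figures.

Decompose the section into non-overlapping parts with the origin at the bottom-left of its bounding rectangle.
Bottom plate: 230 × 14, A = 3 220 mm², y = 7 mm, Ī = 52593.3 mm⁴.
Web plate: 14 × 220, A = 3 080 mm², y = 124 mm, Ī = 12 422 667 mm⁴.
Top plate: 60 × 18, A = 1 080 mm², y = 243 mm, Ī = 29 160 mm⁴.
Centroid: ȳ = ΣA·y / ΣA = 90.3659 mm.
Transfer each piece to the centroidal x-axis using Ī + A·d² with d = y − 90.3659:
  bottom plate: d = -83.3659 mm → contributes +22 431 160 mm⁴
  web plate: d = 33.6341 mm → contributes +15 906 935 mm⁴
  top plate: d = 152.634 mm → contributes +25 190 117 mm⁴
Total I = 63 528 212 mm⁴.
Extreme fibre distance c = 161.634 mm; S = I/c = 393 037 mm³.

S_x ≈ 3.930 × 10⁵ mm³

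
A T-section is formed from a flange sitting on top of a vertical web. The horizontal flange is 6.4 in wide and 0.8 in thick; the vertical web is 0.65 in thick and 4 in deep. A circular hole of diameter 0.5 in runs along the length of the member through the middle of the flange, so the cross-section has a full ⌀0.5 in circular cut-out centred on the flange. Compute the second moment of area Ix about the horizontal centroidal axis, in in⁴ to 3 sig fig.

Break the section into simple shapes (no overlaps), measuring from the bottom-left corner of the bounding box.
Flange: 6.4 × 0.8, A = 5.12 in², y = 4.4 in, Ī = 0.27307 in⁴.
Web: 0.65 × 4, A = 2.6 in², y = 2 in, Ī = 3.4667 in⁴.
Hole (subtracted): ⌀0.5, A = 0.19635 in², y = 4.4 in, Ī = 0.003068 in⁴.
Centroid: ȳ = ΣA·y / ΣA = 3.5706 in.
Transfer each piece to the horizontal centroidal axis using Ī + A·d² with d = y − 3.5706:
  flange: d = 0.82938 in → contributes +3.795 in⁴
  web: d = -1.5706 in → contributes +9.8804 in⁴
  hole: d = 0.82938 in → contributes −0.13813 in⁴
Total I = 13.537 in⁴.

Ix ≈ 13.5 in⁴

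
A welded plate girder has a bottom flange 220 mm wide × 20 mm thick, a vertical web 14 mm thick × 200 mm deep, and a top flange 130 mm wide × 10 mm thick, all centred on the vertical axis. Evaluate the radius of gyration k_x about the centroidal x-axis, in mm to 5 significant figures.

Treat the section as a set of non-overlapping primitives; coordinates are from the bounding-box lower-left.
Bottom plate: 220 × 20, A = 4 400 mm², y = 10 mm, Ī = 146666.7 mm⁴.
Web plate: 14 × 200, A = 2 800 mm², y = 120 mm, Ī = 9 333 333 mm⁴.
Top plate: 130 × 10, A = 1 300 mm², y = 225 mm, Ī = 10833.33 mm⁴.
Centroid: ȳ = ΣA·y / ΣA = 79.11765 mm.
Transfer each piece to the centroidal x-axis using Ī + A·d² with d = y − 79.11765:
  bottom plate: d = -69.11765 mm → contributes +21 166 563 mm⁴
  web plate: d = 40.88235 mm → contributes +14 013 160 mm⁴
  top plate: d = 145.8824 mm → contributes +27 676 993 mm⁴
Total I = 62 856 716 mm⁴.
Radius of gyration: k = √(I/A) = √(62 856 716 / 8 500) = 85.99365 mm.

k_x ≈ 85.994 mm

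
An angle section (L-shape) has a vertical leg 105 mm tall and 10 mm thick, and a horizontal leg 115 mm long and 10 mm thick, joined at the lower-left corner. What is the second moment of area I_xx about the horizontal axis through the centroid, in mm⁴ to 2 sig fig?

I_xx ≈ 2.2 × 10⁶ mm⁴

Break the section into simple shapes (no overlaps), measuring from the bottom-left corner of the bounding box.
Vertical leg: 10 × 105, A = 1 050 mm², y = 52.5 mm, Ī = 964 688 mm⁴.
Horizontal leg (remainder): 105 × 10, A = 1 050 mm², y = 5 mm, Ī = 8 750 mm⁴.
Centroid: ȳ = ΣA·y / ΣA = 28.75 mm.
Transfer each piece to the horizontal axis through the centroid using Ī + A·d² with d = y − 28.75:
  vertical leg: d = 23.75 mm → contributes +1 556 953 mm⁴
  horizontal leg (remainder): d = -23.75 mm → contributes +601 016 mm⁴
Total I = 2 157 969 mm⁴.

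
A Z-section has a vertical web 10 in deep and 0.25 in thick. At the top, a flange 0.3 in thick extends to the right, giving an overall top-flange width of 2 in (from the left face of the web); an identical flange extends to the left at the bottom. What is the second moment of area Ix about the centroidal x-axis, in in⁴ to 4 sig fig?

Split into non-overlapping primitives; take the origin at the lower-left of the bounding box.
Web: 0.25 × 10, A = 2.5 in², y = 5 in, Ī = 20.8333 in⁴.
Top flange (beyond web): 1.75 × 0.3, A = 0.525 in², y = 9.85 in, Ī = 0.0039375 in⁴.
Bottom flange (beyond web): 1.75 × 0.3, A = 0.525 in², y = 0.15 in, Ī = 0.0039375 in⁴.
Centroid: ȳ = ΣA·y / ΣA = 5 in.
Transfer each piece to the centroidal x-axis using Ī + A·d² with d = y − 5:
  web: d = 0 in → contributes +20.8333 in⁴
  top flange (beyond web): d = 4.85 in → contributes +12.3533 in⁴
  bottom flange (beyond web): d = -4.85 in → contributes +12.3533 in⁴
Total I = 45.5398 in⁴.

Ix ≈ 45.54 in⁴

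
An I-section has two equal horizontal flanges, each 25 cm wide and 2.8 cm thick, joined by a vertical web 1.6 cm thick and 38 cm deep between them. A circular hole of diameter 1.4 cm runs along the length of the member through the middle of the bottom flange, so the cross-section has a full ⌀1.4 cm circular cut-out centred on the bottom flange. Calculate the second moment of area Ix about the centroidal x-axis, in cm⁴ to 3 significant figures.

Ix ≈ 6.50 × 10⁴ cm⁴

Treat the section as a set of non-overlapping primitives; coordinates are from the bounding-box lower-left.
Bottom flange: 25 × 2.8, A = 70 cm², y = 1.4 cm, Ī = 45.733 cm⁴.
Web: 1.6 × 38, A = 60.8 cm², y = 21.8 cm, Ī = 7316.3 cm⁴.
Top flange: 25 × 2.8, A = 70 cm², y = 42.2 cm, Ī = 45.733 cm⁴.
Hole (subtracted): ⌀1.4, A = 1.5394 cm², y = 1.4 cm, Ī = 0.18857 cm⁴.
Centroid: ȳ = ΣA·y / ΣA = 21.958 cm.
Transfer each piece to the centroidal x-axis using Ī + A·d² with d = y − 21.958:
  bottom flange: d = -20.558 cm → contributes +29 629 cm⁴
  web: d = -0.1576 cm → contributes +7317.8 cm⁴
  top flange: d = 20.242 cm → contributes +28 729 cm⁴
  hole: d = -20.558 cm → contributes −650.75 cm⁴
Total I = 65 024 cm⁴.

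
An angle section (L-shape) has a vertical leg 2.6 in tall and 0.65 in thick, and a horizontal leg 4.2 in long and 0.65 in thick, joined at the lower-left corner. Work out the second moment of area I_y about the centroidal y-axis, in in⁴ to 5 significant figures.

I_y ≈ 6.7849 in⁴

Split into non-overlapping primitives; take the origin at the lower-left of the bounding box.
Vertical leg: 0.65 × 2.6, A = 1.69 in², x = 0.325 in, Ī = 0.05950208 in⁴.
Horizontal leg (remainder): 3.55 × 0.65, A = 2.3075 in², x = 2.425 in, Ī = 2.423356 in⁴.
Centroid: x̄ = ΣA·x / ΣA = 1.537195 in.
Transfer each piece to the centroidal y-axis using Ī + A·d² with d = x − 1.537195:
  vertical leg: d = -1.212195 in → contributes +2.542817 in⁴
  horizontal leg (remainder): d = 0.8878049 in → contributes +4.242121 in⁴
Total I = 6.784938 in⁴.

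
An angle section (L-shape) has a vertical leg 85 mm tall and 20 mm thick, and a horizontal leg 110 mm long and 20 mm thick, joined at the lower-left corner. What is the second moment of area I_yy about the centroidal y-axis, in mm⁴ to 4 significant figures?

I_yy ≈ 3.916 × 10⁶ mm⁴

Treat the section as a set of non-overlapping primitives; coordinates are from the bounding-box lower-left.
Vertical leg: 20 × 85, A = 1 700 mm², x = 10 mm, Ī = 56666.7 mm⁴.
Horizontal leg (remainder): 90 × 20, A = 1 800 mm², x = 65 mm, Ī = 1 215 000 mm⁴.
Centroid: x̄ = ΣA·x / ΣA = 38.2857 mm.
Transfer each piece to the centroidal y-axis using Ī + A·d² with d = x − 38.2857:
  vertical leg: d = -28.2857 mm → contributes +1 416 805 mm⁴
  horizontal leg (remainder): d = 26.7143 mm → contributes +2 499 576 mm⁴
Total I = 3 916 381 mm⁴.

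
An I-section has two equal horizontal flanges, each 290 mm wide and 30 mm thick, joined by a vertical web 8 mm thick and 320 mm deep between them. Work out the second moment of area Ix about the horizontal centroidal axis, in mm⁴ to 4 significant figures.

Ix ≈ 5.560 × 10⁸ mm⁴

Treat the section as a set of non-overlapping primitives; coordinates are from the bounding-box lower-left.
Bottom flange: 290 × 30, A = 8 700 mm², y = 15 mm, Ī = 652 500 mm⁴.
Web: 8 × 320, A = 2 560 mm², y = 190 mm, Ī = 21 845 333 mm⁴.
Top flange: 290 × 30, A = 8 700 mm², y = 365 mm, Ī = 652 500 mm⁴.
By symmetry the centroid is at mid-height, ȳ = 190 mm.
Transfer each piece to the horizontal centroidal axis using Ī + A·d² with d = y − 190:
  bottom flange: d = -175 mm → contributes +267 090 000 mm⁴
  web: d = 0 mm → contributes +21 845 333 mm⁴
  top flange: d = 175 mm → contributes +267 090 000 mm⁴
Total I = 556 025 333 mm⁴.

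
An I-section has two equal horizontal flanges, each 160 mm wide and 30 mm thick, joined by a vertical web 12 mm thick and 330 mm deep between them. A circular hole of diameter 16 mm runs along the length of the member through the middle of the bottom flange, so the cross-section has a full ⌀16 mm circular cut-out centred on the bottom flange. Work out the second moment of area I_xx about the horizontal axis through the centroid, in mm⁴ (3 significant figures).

Break the section into simple shapes (no overlaps), measuring from the bottom-left corner of the bounding box.
Bottom flange: 160 × 30, A = 4 800 mm², y = 15 mm, Ī = 360 000 mm⁴.
Web: 12 × 330, A = 3 960 mm², y = 195 mm, Ī = 35 937 000 mm⁴.
Top flange: 160 × 30, A = 4 800 mm², y = 375 mm, Ī = 360 000 mm⁴.
Hole (subtracted): ⌀16, A = 201.06 mm², y = 15 mm, Ī = 3 217 mm⁴.
Centroid: ȳ = ΣA·y / ΣA = 197.71 mm.
Transfer each piece to the horizontal axis through the centroid using Ī + A·d² with d = y − 197.71:
  bottom flange: d = -182.71 mm → contributes +160 596 612 mm⁴
  web: d = -2.7091 mm → contributes +35 966 064 mm⁴
  top flange: d = 177.29 mm → contributes +151 233 846 mm⁴
  hole: d = -182.71 mm → contributes −6 715 192 mm⁴
Total I = 341 081 330 mm⁴.

I_xx ≈ 3.41 × 10⁸ mm⁴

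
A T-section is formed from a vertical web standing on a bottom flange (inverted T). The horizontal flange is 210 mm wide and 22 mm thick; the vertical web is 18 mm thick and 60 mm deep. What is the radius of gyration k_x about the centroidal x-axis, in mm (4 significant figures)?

Break the section into simple shapes (no overlaps), measuring from the bottom-left corner of the bounding box.
Flange: 210 × 22, A = 4 620 mm², y = 11 mm, Ī = 186 340 mm⁴.
Web: 18 × 60, A = 1 080 mm², y = 52 mm, Ī = 324 000 mm⁴.
Centroid: ȳ = ΣA·y / ΣA = 18.7684 mm.
Transfer each piece to the centroidal x-axis using Ī + A·d² with d = y − 18.7684:
  flange: d = -7.76842 mm → contributes +465 149 mm⁴
  web: d = 33.2316 mm → contributes +1 516 685 mm⁴
Total I = 1 981 834 mm⁴.
Radius of gyration: k = √(I/A) = √(1 981 834 / 5 700) = 18.6465 mm.

k_x ≈ 18.65 mm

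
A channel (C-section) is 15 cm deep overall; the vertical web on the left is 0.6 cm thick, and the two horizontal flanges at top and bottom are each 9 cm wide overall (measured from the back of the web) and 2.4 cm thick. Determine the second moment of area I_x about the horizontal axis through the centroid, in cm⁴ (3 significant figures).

Decompose the section into non-overlapping parts with the origin at the bottom-left of its bounding rectangle.
Web: 0.6 × 15, A = 9 cm², y = 7.5 cm, Ī = 168.75 cm⁴.
Top flange (beyond web): 8.4 × 2.4, A = 20.16 cm², y = 13.8 cm, Ī = 9.6768 cm⁴.
Bottom flange (beyond web): 8.4 × 2.4, A = 20.16 cm², y = 1.2 cm, Ī = 9.6768 cm⁴.
By symmetry the centroid is at mid-height, ȳ = 7.5 cm.
Transfer each piece to the horizontal axis through the centroid using Ī + A·d² with d = y − 7.5:
  web: d = 0 cm → contributes +168.75 cm⁴
  top flange (beyond web): d = 6.3 cm → contributes +809.83 cm⁴
  bottom flange (beyond web): d = -6.3 cm → contributes +809.83 cm⁴
Total I = 1788.4 cm⁴.

I_x ≈ 1790 cm⁴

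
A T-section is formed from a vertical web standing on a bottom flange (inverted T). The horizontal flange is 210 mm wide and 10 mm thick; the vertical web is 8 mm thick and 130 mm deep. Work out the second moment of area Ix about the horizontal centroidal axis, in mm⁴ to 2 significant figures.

Break the section into simple shapes (no overlaps), measuring from the bottom-left corner of the bounding box.
Flange: 210 × 10, A = 2 100 mm², y = 5 mm, Ī = 17 500 mm⁴.
Web: 8 × 130, A = 1 040 mm², y = 75 mm, Ī = 1 464 667 mm⁴.
Centroid: ȳ = ΣA·y / ΣA = 28.18 mm.
Transfer each piece to the horizontal centroidal axis using Ī + A·d² with d = y − 28.18:
  flange: d = -23.18 mm → contributes +1 146 315 mm⁴
  web: d = 46.82 mm → contributes +3 744 005 mm⁴
Total I = 4 890 320 mm⁴.

Ix ≈ 4.9 × 10⁶ mm⁴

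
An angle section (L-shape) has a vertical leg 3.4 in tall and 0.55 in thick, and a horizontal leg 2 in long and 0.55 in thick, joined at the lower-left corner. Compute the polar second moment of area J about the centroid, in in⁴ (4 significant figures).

J ≈ 3.703 in⁴

Break the section into simple shapes (no overlaps), measuring from the bottom-left corner of the bounding box.
Vertical leg: 0.55 × 3.4, A = 1.87 in², y = 1.7 in, Ī = 1.80143 in⁴.
Horizontal leg (remainder): 1.45 × 0.55, A = 0.7975 in², y = 0.275 in, Ī = 0.0201036 in⁴.
Centroid: ȳ = ΣA·y / ΣA = 1.27397 in.
Transfer each piece to the centroidal x-axis using Ī + A·d² with d = y − 1.27397:
  vertical leg: d = 0.426031 in → contributes +2.14084 in⁴
  horizontal leg (remainder): d = -0.998969 in → contributes +0.81596 in⁴
Total I = 2.9568 in⁴.
For the y-axis: x̄ = 0.573969 in.
Repeating about the centroidal y-axis gives I_y = 0.74594 in⁴.
Polar second moment: J = I_x + I_y = 3.70274 in⁴.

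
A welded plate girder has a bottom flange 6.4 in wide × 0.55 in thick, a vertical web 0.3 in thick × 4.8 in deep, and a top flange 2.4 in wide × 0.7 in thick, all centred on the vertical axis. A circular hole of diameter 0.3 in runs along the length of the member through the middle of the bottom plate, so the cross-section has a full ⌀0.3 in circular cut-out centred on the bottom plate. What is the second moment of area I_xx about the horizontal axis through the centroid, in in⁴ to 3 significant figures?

I_xx ≈ 37.1 in⁴

Decompose the section into non-overlapping parts with the origin at the bottom-left of its bounding rectangle.
Bottom plate: 6.4 × 0.55, A = 3.52 in², y = 0.275 in, Ī = 0.088733 in⁴.
Web plate: 0.3 × 4.8, A = 1.44 in², y = 2.95 in, Ī = 2.7648 in⁴.
Top plate: 2.4 × 0.7, A = 1.68 in², y = 5.7 in, Ī = 0.0686 in⁴.
Hole (subtracted): ⌀0.3, A = 0.070686 in², y = 0.275 in, Ī = 0.00039761 in⁴.
Centroid: ȳ = ΣA·y / ΣA = 2.2487 in.
Transfer each piece to the horizontal axis through the centroid using Ī + A·d² with d = y − 2.2487:
  bottom plate: d = -1.9737 in → contributes +13.801 in⁴
  web plate: d = 0.70128 in → contributes +3.473 in⁴
  top plate: d = 3.4513 in → contributes +20.08 in⁴
  hole: d = -1.9737 in → contributes −0.27576 in⁴
Total I = 37.078 in⁴.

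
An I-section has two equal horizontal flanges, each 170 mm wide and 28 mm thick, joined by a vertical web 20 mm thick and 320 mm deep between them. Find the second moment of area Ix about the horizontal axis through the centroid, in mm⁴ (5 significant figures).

Ix ≈ 3.4346 × 10⁸ mm⁴

Decompose the section into non-overlapping parts with the origin at the bottom-left of its bounding rectangle.
Bottom flange: 170 × 28, A = 4 760 mm², y = 14 mm, Ī = 310986.7 mm⁴.
Web: 20 × 320, A = 6 400 mm², y = 188 mm, Ī = 54 613 333 mm⁴.
Top flange: 170 × 28, A = 4 760 mm², y = 362 mm, Ī = 310986.7 mm⁴.
By symmetry the centroid is at mid-height, ȳ = 188 mm.
Transfer each piece to the horizontal axis through the centroid using Ī + A·d² with d = y − 188:
  bottom flange: d = -174 mm → contributes +144 424 747 mm⁴
  web: d = 0 mm → contributes +54 613 333 mm⁴
  top flange: d = 174 mm → contributes +144 424 747 mm⁴
Total I = 343 462 827 mm⁴.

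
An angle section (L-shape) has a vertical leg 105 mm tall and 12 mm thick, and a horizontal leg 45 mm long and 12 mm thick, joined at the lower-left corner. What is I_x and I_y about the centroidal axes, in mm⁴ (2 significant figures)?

I_x ≈ 1.8 × 10⁶ mm⁴, I_y ≈ 2.0 × 10⁵ mm⁴

Break the section into simple shapes (no overlaps), measuring from the bottom-left corner of the bounding box.
Vertical leg: 12 × 105, A = 1 260 mm², y = 52.5 mm, Ī = 1 157 625 mm⁴.
Horizontal leg (remainder): 33 × 12, A = 396 mm², y = 6 mm, Ī = 4 752 mm⁴.
Centroid: ȳ = ΣA·y / ΣA = 41.38 mm.
Transfer each piece to the centroidal x-axis using Ī + A·d² with d = y − 41.38:
  vertical leg: d = 11.12 mm → contributes +1 313 417 mm⁴
  horizontal leg (remainder): d = -35.38 mm → contributes +500 455 mm⁴
Total I = 1 813 872 mm⁴.
For the y-axis: x̄ = 11.38 mm.
Repeating about the centroidal y-axis gives I_y = 203 592 mm⁴.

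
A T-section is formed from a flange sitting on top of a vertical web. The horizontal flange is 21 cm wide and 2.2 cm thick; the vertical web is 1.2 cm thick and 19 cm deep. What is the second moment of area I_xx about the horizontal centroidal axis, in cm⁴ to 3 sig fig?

Split into non-overlapping primitives; take the origin at the lower-left of the bounding box.
Flange: 21 × 2.2, A = 46.2 cm², y = 20.1 cm, Ī = 18.634 cm⁴.
Web: 1.2 × 19, A = 22.8 cm², y = 9.5 cm, Ī = 685.9 cm⁴.
Centroid: ȳ = ΣA·y / ΣA = 16.597 cm.
Transfer each piece to the horizontal centroidal axis using Ī + A·d² with d = y − 16.597:
  flange: d = 3.5026 cm → contributes +585.43 cm⁴
  web: d = -7.0974 cm → contributes +1834.4 cm⁴
Total I = 2419.8 cm⁴.

I_xx ≈ 2420 cm⁴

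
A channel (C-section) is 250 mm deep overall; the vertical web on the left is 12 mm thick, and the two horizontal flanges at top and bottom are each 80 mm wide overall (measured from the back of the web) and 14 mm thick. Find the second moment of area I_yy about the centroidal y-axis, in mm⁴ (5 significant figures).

I_yy ≈ 2.6333 × 10⁶ mm⁴

Break the section into simple shapes (no overlaps), measuring from the bottom-left corner of the bounding box.
Web: 12 × 250, A = 3 000 mm², x = 6 mm, Ī = 36 000 mm⁴.
Top flange (beyond web): 68 × 14, A = 952 mm², x = 46 mm, Ī = 366837.3 mm⁴.
Bottom flange (beyond web): 68 × 14, A = 952 mm², x = 46 mm, Ī = 366837.3 mm⁴.
Centroid: x̄ = ΣA·x / ΣA = 21.53018 mm.
Transfer each piece to the centroidal y-axis using Ī + A·d² with d = x − 21.53018:
  web: d = -15.53018 mm → contributes +759559.4 mm⁴
  top flange (beyond web): d = 24.46982 mm → contributes +936868.4 mm⁴
  bottom flange (beyond web): d = 24.46982 mm → contributes +936868.4 mm⁴
Total I = 2 633 296 mm⁴.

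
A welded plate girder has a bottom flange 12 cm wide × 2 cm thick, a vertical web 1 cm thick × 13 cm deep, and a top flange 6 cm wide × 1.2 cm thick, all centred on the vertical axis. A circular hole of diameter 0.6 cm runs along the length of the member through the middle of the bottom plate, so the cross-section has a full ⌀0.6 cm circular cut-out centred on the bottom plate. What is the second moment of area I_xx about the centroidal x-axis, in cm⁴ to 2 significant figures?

Treat the section as a set of non-overlapping primitives; coordinates are from the bounding-box lower-left.
Bottom plate: 12 × 2, A = 24 cm², y = 1 cm, Ī = 8 cm⁴.
Web plate: 1 × 13, A = 13 cm², y = 8.5 cm, Ī = 183.1 cm⁴.
Top plate: 6 × 1.2, A = 7.2 cm², y = 15.6 cm, Ī = 0.864 cm⁴.
Hole (subtracted): ⌀0.6, A = 0.2827 cm², y = 1 cm, Ī = 0.006362 cm⁴.
Centroid: ȳ = ΣA·y / ΣA = 5.614 cm.
Transfer each piece to the centroidal x-axis using Ī + A·d² with d = y − 5.614:
  bottom plate: d = -4.614 cm → contributes +518.9 cm⁴
  web plate: d = 2.886 cm → contributes +291.4 cm⁴
  top plate: d = 9.986 cm → contributes +718.9 cm⁴
  hole: d = -4.614 cm → contributes −6.025 cm⁴
Total I = 1 523 cm⁴.

I_xx ≈ 1500 cm⁴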